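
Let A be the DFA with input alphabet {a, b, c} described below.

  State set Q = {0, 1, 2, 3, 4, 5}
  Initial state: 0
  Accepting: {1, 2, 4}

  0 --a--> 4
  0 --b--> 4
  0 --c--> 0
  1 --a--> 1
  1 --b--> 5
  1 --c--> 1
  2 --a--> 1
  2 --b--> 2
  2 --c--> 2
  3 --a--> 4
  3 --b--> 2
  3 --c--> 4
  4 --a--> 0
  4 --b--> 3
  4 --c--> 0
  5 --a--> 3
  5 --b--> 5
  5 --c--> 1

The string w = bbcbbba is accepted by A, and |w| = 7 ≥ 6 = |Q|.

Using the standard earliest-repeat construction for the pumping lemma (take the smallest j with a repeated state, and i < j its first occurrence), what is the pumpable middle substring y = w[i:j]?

Run of A on w = b b c b b b a:
  step 0: 0  (start)
  step 1: 4  (read b: 0→4)
  step 2: 3  (read b: 4→3)
  step 3: 4  (read c: 3→4)   ← first repeat (4 seen earlier)
  step 4: 3  (read b: 4→3)
  step 5: 2  (read b: 3→2)
  step 6: 2  (read b: 2→2)
  step 7: 1  (read a: 2→1)

So i = 1, j = 3, giving x = w[0:1] = b, y = w[1:3] = bc, z = w[3:7] = bbba.
Check: |xy| = 3 ≤ 6 and |y| = 2 ≥ 1. Reading y takes A from 4 back to 4, so every xyⁱz is accepted.

bc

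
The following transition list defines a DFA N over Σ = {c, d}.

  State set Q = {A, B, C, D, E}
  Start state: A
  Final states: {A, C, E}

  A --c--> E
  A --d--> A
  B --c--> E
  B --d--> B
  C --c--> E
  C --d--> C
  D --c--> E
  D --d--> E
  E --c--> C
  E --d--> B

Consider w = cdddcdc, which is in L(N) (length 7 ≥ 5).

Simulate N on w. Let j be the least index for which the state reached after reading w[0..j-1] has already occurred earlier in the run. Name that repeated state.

B

State sequence: A -c-> E -d-> B -d-> B -d-> B -c-> E -d-> B -c-> E
First repeat at step 3: B was already visited.

The earliest repeat is at step j = 3: N is in B, which it already visited at step i = 2.
The DFA has 5 states, so the proof of the pumping lemma guarantees a repeated state among the first 5+1 visited; the segment between the two visits is the pumpable y.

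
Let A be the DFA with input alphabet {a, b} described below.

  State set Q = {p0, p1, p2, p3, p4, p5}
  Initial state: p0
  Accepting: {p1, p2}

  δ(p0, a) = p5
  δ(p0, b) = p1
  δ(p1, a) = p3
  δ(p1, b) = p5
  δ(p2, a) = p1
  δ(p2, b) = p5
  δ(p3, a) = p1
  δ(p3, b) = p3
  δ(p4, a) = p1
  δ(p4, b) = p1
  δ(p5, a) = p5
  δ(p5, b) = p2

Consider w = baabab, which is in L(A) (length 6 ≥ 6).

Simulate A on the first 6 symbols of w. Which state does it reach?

State sequence: p0 -b-> p1 -a-> p3 -a-> p1 -b-> p5 -a-> p5 -b-> p2

After reading 6 characters, A is in state p2.
(This kind of state-tracing is the core of the pumping-lemma construction: with 6 states, pigeonhole forces a repeat within the first 6 steps.)

p2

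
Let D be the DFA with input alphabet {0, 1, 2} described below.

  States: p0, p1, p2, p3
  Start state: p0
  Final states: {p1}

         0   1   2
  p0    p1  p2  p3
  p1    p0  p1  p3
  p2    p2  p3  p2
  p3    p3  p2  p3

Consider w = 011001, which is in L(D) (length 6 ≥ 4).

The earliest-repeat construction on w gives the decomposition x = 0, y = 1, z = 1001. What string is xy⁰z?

xy⁰z = xz = 0·1001 = 01001.
Reading y = 1 takes D from p1 back to p1, so after x the machine is still in p1, and z then leads to the accepting state p1. Hence 01001 ∈ L(D).

01001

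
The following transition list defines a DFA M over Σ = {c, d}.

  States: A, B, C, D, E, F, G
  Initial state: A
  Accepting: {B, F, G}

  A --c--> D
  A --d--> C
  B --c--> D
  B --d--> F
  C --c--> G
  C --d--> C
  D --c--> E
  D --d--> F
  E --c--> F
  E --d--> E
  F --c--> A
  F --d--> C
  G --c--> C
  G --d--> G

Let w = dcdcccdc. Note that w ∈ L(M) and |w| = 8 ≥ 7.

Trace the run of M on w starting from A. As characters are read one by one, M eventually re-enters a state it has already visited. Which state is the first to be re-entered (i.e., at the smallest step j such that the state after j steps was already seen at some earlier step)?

Run of M on w = d c d c c c d c:
  step 0: A  (start)
  step 1: C  (read d: A→C)
  step 2: G  (read c: C→G)
  step 3: G  (read d: G→G)   ← first repeat (G seen earlier)
  step 4: C  (read c: G→C)
  step 5: G  (read c: C→G)
  step 6: C  (read c: G→C)
  step 7: C  (read d: C→C)
  step 8: G  (read c: C→G)

The earliest repeat is at step j = 3: M is in G, which it already visited at step i = 2.
The DFA has 7 states, so the proof of the pumping lemma guarantees a repeated state among the first 7+1 visited; the segment between the two visits is the pumpable y.

G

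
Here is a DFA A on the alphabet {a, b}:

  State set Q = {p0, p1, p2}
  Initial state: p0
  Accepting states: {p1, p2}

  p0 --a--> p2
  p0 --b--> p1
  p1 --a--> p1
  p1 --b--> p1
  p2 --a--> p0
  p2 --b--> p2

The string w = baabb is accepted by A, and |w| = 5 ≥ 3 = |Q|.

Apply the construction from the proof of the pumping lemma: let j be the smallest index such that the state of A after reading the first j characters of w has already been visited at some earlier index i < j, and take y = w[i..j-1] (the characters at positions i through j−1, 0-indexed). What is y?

Run of A on w = b a a b b:
  step 0: p0  (start)
  step 1: p1  (read b: p0→p1)
  step 2: p1  (read a: p1→p1)   ← first repeat (p1 seen earlier)
  step 3: p1  (read a: p1→p1)
  step 4: p1  (read b: p1→p1)
  step 5: p1  (read b: p1→p1)

So i = 1, j = 2, giving x = w[0:1] = b, y = w[1:2] = a, z = w[2:5] = abb.
Check: |xy| = 2 ≤ 3 and |y| = 1 ≥ 1. Reading y takes A from p1 back to p1, so every xyⁱz is accepted.
Pumping length from the standard proof: p = 3 (the number of states). The repeated state found above gives |xy| = j ≤ 3 and |y| = j − i ≥ 1.

a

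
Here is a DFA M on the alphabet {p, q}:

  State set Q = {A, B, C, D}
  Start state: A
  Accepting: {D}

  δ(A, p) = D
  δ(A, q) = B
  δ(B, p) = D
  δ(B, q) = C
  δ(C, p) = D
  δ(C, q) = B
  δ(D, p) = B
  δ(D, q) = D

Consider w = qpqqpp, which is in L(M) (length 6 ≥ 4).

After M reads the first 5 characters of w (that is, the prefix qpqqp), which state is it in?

State sequence: A -q-> B -p-> D -q-> D -q-> D -p-> B

After reading 5 characters, M is in state B.

B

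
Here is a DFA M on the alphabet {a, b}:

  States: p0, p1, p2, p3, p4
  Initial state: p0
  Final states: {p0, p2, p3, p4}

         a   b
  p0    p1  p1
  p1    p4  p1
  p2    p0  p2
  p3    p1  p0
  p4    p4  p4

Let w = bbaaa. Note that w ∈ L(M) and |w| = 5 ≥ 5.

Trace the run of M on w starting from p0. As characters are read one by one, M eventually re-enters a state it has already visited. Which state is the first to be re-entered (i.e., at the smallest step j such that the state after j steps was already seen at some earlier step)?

p1

State sequence: p0 -b-> p1 -b-> p1 -a-> p4 -a-> p4 -a-> p4
First repeat at step 2: p1 was already visited.

The earliest repeat is at step j = 2: M is in p1, which it already visited at step i = 1.
Pumping length from the standard proof: p = 5 (the number of states). The repeated state found above gives |xy| = j ≤ 5 and |y| = j − i ≥ 1.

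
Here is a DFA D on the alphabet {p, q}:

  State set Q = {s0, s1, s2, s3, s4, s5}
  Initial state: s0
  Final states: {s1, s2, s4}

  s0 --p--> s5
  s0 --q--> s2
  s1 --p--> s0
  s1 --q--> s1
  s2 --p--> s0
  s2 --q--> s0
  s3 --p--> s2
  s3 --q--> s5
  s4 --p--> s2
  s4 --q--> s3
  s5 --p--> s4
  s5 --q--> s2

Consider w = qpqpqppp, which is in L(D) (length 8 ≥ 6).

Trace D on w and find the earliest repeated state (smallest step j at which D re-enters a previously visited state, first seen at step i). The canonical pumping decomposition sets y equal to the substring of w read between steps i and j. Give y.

qp

State sequence: s0 -q-> s2 -p-> s0 -q-> s2 -p-> s0 -q-> s2 -p-> s0 -p-> s5 -p-> s4
First repeat at step 2: s0 was already visited.

So i = 0, j = 2, giving x = w[0:0] = ε, y = w[0:2] = qp, z = w[2:8] = qpqppp.
Check: |xy| = 2 ≤ 6 and |y| = 2 ≥ 1. Reading y takes D from s0 back to s0, so every xyⁱz is accepted.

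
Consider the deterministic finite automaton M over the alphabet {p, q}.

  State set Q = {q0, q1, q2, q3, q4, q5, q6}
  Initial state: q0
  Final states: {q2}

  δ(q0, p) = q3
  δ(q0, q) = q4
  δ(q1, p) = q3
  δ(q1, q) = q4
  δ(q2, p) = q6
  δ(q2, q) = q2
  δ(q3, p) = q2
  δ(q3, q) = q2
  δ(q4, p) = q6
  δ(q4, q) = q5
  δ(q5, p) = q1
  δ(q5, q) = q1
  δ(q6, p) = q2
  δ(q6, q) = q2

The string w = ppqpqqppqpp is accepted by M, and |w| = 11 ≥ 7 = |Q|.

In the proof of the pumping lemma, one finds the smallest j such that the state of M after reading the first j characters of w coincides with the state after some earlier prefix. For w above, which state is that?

State sequence: q0 -p-> q3 -p-> q2 -q-> q2 -p-> q6 -q-> q2 -q-> q2 -p-> q6 -p-> q2 -q-> q2 -p-> q6 -p-> q2
First repeat at step 3: q2 was already visited.

The earliest repeat is at step j = 3: M is in q2, which it already visited at step i = 2.
With |Q| = 7, pigeonhole forces a state repeat no later than step 7; the substring read between the first and second visits to that state can be pumped.

q2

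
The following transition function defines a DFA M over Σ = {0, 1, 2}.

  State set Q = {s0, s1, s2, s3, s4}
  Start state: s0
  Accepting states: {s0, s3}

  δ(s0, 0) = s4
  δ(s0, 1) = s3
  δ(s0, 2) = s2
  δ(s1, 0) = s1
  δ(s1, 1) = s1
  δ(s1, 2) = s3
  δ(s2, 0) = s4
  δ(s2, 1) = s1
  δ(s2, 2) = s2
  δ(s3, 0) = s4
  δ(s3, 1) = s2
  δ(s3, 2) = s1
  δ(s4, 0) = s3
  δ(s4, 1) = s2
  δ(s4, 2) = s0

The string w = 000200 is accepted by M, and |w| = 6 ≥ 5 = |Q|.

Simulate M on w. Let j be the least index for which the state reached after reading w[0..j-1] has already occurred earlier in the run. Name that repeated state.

s4

State sequence: s0 -0-> s4 -0-> s3 -0-> s4 -2-> s0 -0-> s4 -0-> s3
First repeat at step 3: s4 was already visited.

The earliest repeat is at step j = 3: M is in s4, which it already visited at step i = 1.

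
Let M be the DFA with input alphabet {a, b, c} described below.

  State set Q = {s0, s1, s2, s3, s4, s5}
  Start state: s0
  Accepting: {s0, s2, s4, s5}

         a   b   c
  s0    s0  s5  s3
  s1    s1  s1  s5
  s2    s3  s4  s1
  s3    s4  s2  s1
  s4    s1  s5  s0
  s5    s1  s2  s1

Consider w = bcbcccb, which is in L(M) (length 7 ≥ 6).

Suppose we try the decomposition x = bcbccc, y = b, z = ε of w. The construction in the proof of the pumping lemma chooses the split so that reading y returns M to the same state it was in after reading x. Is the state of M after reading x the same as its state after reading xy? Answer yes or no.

State sequence: s0 -b-> s5 -c-> s1 -b-> s1 -c-> s5 -c-> s1 -c-> s5 -b-> s2

After x (step 6): s5. After xy (step 7): s2.
They differ (s5 ≠ s2), so y is not a cycle from the state after x; this split is not the one the pumping-lemma construction produces, and pumping y need not keep the string in L(M).

no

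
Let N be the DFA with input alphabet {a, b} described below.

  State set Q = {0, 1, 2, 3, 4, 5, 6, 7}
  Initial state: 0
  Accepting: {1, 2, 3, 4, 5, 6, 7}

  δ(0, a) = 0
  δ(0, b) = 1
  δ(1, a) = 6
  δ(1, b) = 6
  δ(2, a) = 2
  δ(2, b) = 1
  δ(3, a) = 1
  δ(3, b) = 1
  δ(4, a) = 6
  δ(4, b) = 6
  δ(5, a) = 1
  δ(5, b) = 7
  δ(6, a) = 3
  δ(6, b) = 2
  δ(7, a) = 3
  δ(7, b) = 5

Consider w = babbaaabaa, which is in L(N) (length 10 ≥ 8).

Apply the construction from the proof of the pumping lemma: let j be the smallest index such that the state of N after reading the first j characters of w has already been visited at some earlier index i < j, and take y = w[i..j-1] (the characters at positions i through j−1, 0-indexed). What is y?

Run of N on w = b a b b a a a b a a:
  step 0: 0  (start)
  step 1: 1  (read b: 0→1)
  step 2: 6  (read a: 1→6)
  step 3: 2  (read b: 6→2)
  step 4: 1  (read b: 2→1)   ← first repeat (1 seen earlier)
  step 5: 6  (read a: 1→6)
  step 6: 3  (read a: 6→3)
  step 7: 1  (read a: 3→1)
  step 8: 6  (read b: 1→6)
  step 9: 3  (read a: 6→3)
  step 10: 1  (read a: 3→1)

So i = 1, j = 4, giving x = w[0:1] = b, y = w[1:4] = abb, z = w[4:10] = aaabaa.
Check: |xy| = 4 ≤ 8 and |y| = 3 ≥ 1. Reading y takes N from 1 back to 1, so every xyⁱz is accepted.
With |Q| = 8, pigeonhole forces a state repeat no later than step 8; the substring read between the first and second visits to that state can be pumped.

abb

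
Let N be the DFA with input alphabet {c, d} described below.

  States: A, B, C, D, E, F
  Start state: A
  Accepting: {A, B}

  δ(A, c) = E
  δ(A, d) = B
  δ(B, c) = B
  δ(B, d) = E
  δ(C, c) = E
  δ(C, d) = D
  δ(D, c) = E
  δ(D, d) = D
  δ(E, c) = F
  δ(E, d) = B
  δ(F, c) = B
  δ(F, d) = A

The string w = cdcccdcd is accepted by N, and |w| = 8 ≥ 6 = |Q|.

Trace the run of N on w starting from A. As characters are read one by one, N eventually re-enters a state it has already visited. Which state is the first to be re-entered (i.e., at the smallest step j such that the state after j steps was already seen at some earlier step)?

B

Run of N on w = c d c c c d c d:
  step 0: A  (start)
  step 1: E  (read c: A→E)
  step 2: B  (read d: E→B)
  step 3: B  (read c: B→B)   ← first repeat (B seen earlier)
  step 4: B  (read c: B→B)
  step 5: B  (read c: B→B)
  step 6: E  (read d: B→E)
  step 7: F  (read c: E→F)
  step 8: A  (read d: F→A)

The earliest repeat is at step j = 3: N is in B, which it already visited at step i = 2.
With |Q| = 6, pigeonhole forces a state repeat no later than step 6; the substring read between the first and second visits to that state can be pumped.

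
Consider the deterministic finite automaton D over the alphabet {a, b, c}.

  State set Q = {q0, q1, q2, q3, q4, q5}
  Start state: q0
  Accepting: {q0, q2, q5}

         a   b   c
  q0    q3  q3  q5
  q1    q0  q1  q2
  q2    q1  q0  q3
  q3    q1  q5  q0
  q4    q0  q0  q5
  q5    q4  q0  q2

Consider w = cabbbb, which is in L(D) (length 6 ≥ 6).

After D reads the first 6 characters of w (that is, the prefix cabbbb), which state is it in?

Run of D on the first 6 characters of w = c a b b b b:
  step 0: q0  (start)
  step 1: q5  (read c: q0→q5)
  step 2: q4  (read a: q5→q4)
  step 3: q0  (read b: q4→q0)
  step 4: q3  (read b: q0→q3)
  step 5: q5  (read b: q3→q5)
  step 6: q0  (read b: q5→q0)

After reading 6 characters, D is in state q0.

q0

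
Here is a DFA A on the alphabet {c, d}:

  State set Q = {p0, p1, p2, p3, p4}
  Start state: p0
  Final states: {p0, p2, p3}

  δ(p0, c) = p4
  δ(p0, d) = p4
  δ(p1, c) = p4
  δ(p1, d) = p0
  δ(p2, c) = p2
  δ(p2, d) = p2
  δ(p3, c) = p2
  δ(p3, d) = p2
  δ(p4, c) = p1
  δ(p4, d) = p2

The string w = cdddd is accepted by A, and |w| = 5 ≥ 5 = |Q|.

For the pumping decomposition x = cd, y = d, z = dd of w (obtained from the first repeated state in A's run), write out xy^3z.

xy^3z = cd·d·d·d·dd = cdddddd.
Reading y = d takes A from p2 back to p2, so after x·y·y·y the machine is still in p2, and z then leads to the accepting state p2. Hence cdddddd ∈ L(A).

cdddddd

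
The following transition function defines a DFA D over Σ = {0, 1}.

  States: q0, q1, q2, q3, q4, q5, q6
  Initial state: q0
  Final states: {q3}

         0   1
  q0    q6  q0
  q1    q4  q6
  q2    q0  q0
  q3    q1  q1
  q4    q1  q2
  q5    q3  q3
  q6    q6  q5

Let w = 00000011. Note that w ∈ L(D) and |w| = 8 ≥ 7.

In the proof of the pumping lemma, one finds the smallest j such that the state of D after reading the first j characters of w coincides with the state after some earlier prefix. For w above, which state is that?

q6

Run of D on w = 0 0 0 0 0 0 1 1:
  step 0: q0  (start)
  step 1: q6  (read 0: q0→q6)
  step 2: q6  (read 0: q6→q6)   ← first repeat (q6 seen earlier)
  step 3: q6  (read 0: q6→q6)
  step 4: q6  (read 0: q6→q6)
  step 5: q6  (read 0: q6→q6)
  step 6: q6  (read 0: q6→q6)
  step 7: q5  (read 1: q6→q5)
  step 8: q3  (read 1: q5→q3)

The earliest repeat is at step j = 2: D is in q6, which it already visited at step i = 1.
The DFA has 7 states, so the proof of the pumping lemma guarantees a repeated state among the first 7+1 visited; the segment between the two visits is the pumpable y.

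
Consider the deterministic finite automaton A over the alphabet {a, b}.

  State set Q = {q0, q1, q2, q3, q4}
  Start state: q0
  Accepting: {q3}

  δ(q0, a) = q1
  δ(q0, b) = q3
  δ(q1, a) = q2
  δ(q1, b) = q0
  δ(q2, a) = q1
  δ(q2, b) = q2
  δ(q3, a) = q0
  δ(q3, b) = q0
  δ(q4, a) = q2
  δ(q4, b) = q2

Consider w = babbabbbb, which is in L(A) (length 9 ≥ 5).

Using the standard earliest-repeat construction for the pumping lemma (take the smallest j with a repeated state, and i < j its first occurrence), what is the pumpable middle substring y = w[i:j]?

State sequence: q0 -b-> q3 -a-> q0 -b-> q3 -b-> q0 -a-> q1 -b-> q0 -b-> q3 -b-> q0 -b-> q3
First repeat at step 2: q0 was already visited.

So i = 0, j = 2, giving x = w[0:0] = ε, y = w[0:2] = ba, z = w[2:9] = bbabbbb.
Check: |xy| = 2 ≤ 5 and |y| = 2 ≥ 1. Reading y takes A from q0 back to q0, so every xyⁱz is accepted.

ba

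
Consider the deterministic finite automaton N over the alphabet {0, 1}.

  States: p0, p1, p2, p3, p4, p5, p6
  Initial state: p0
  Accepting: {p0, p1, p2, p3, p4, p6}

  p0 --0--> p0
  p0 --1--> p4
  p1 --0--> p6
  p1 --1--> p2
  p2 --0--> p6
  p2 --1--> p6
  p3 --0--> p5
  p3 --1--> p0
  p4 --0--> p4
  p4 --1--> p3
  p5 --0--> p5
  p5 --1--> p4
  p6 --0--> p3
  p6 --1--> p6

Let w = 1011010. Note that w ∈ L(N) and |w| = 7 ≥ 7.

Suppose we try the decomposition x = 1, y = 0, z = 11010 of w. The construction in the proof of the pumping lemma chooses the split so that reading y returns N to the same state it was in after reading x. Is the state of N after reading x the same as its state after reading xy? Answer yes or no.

State sequence: p0 -1-> p4 -0-> p4

After x (step 1): p4. After xy (step 2): p4.
They match, so y = 0 drives N around a cycle from p4 back to itself; pumping y any number of times keeps N in p4 before reading z, and xyⁱz ∈ L(N) for every i ≥ 0.

yes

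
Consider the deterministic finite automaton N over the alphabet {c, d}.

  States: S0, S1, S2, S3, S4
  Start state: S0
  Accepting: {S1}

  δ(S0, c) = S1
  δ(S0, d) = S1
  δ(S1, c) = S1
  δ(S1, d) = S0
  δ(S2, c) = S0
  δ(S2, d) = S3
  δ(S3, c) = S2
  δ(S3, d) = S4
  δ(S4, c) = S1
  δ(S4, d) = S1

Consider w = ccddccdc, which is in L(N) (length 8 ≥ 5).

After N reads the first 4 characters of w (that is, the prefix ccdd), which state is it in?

Run of N on the first 4 characters of w = c c d d:
  step 0: S0  (start)
  step 1: S1  (read c: S0→S1)
  step 2: S1  (read c: S1→S1)
  step 3: S0  (read d: S1→S0)
  step 4: S1  (read d: S0→S1)

After reading 4 characters, N is in state S1.
(This kind of state-tracing is the core of the pumping-lemma construction: with 5 states, pigeonhole forces a repeat within the first 5 steps.)

S1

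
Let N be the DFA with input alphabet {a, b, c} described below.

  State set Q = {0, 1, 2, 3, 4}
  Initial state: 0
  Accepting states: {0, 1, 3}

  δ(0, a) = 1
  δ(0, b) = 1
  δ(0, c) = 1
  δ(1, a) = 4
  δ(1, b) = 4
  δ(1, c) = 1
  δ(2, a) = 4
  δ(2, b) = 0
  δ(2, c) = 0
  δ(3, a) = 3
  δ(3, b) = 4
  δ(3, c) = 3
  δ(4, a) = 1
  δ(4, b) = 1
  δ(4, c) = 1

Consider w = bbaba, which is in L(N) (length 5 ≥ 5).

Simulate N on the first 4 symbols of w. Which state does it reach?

4

Run of N on the first 4 characters of w = b b a b:
  step 0: 0  (start)
  step 1: 1  (read b: 0→1)
  step 2: 4  (read b: 1→4)
  step 3: 1  (read a: 4→1)
  step 4: 4  (read b: 1→4)

After reading 4 characters, N is in state 4.
(This kind of state-tracing is the core of the pumping-lemma construction: with 5 states, pigeonhole forces a repeat within the first 5 steps.)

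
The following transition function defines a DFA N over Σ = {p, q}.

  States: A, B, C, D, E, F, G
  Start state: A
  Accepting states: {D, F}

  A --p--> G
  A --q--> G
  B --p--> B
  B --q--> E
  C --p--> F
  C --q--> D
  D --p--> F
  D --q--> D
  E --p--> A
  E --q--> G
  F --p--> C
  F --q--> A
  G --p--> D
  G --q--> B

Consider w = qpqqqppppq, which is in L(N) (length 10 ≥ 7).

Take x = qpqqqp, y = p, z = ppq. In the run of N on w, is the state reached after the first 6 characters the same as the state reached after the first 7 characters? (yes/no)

no

Run of N on the first 7 characters of w = q p q q q p p:
  step 0: A  (start)
  step 1: G  (read q: A→G)
  step 2: D  (read p: G→D)
  step 3: D  (read q: D→D)
  step 4: D  (read q: D→D)
  step 5: D  (read q: D→D)
  step 6: F  (read p: D→F)
  step 7: C  (read p: F→C)

After x (step 6): F. After xy (step 7): C.
They differ (F ≠ C), so y is not a cycle from the state after x; this split is not the one the pumping-lemma construction produces, and pumping y need not keep the string in L(N).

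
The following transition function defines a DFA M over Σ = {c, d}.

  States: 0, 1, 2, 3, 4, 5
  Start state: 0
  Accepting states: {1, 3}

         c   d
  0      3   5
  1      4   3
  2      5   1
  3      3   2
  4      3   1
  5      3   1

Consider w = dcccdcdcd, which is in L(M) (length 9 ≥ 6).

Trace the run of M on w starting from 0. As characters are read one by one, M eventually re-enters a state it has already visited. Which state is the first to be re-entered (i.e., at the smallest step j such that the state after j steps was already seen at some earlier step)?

Run of M on w = d c c c d c d c d:
  step 0: 0  (start)
  step 1: 5  (read d: 0→5)
  step 2: 3  (read c: 5→3)
  step 3: 3  (read c: 3→3)   ← first repeat (3 seen earlier)
  step 4: 3  (read c: 3→3)
  step 5: 2  (read d: 3→2)
  step 6: 5  (read c: 2→5)
  step 7: 1  (read d: 5→1)
  step 8: 4  (read c: 1→4)
  step 9: 1  (read d: 4→1)

The earliest repeat is at step j = 3: M is in 3, which it already visited at step i = 2.
Pumping length from the standard proof: p = 6 (the number of states). The repeated state found above gives |xy| = j ≤ 6 and |y| = j − i ≥ 1.

3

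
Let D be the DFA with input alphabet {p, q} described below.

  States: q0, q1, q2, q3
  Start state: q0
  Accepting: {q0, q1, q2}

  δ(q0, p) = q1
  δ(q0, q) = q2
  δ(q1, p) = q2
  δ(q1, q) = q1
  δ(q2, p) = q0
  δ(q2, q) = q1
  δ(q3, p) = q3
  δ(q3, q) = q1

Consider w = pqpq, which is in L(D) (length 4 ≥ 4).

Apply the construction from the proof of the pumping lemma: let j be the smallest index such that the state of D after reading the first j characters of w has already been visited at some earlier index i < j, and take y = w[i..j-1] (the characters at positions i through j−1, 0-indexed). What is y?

q

Run of D on w = p q p q:
  step 0: q0  (start)
  step 1: q1  (read p: q0→q1)
  step 2: q1  (read q: q1→q1)   ← first repeat (q1 seen earlier)
  step 3: q2  (read p: q1→q2)
  step 4: q1  (read q: q2→q1)

So i = 1, j = 2, giving x = w[0:1] = p, y = w[1:2] = q, z = w[2:4] = pq.
Check: |xy| = 2 ≤ 4 and |y| = 1 ≥ 1. Reading y takes D from q1 back to q1, so every xyⁱz is accepted.
Pumping length from the standard proof: p = 4 (the number of states). The repeated state found above gives |xy| = j ≤ 4 and |y| = j − i ≥ 1.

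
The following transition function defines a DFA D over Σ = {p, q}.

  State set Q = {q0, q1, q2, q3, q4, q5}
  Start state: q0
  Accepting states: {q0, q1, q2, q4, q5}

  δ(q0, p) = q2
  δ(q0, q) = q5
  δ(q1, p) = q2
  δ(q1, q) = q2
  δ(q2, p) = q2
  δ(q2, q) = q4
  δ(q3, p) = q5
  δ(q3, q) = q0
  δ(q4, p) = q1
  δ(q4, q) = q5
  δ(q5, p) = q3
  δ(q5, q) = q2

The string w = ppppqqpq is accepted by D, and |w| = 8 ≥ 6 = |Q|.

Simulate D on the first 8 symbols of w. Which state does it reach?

State sequence: q0 -p-> q2 -p-> q2 -p-> q2 -p-> q2 -q-> q4 -q-> q5 -p-> q3 -q-> q0

After reading 8 characters, D is in state q0.
(This kind of state-tracing is the core of the pumping-lemma construction: with 6 states, pigeonhole forces a repeat within the first 6 steps.)

q0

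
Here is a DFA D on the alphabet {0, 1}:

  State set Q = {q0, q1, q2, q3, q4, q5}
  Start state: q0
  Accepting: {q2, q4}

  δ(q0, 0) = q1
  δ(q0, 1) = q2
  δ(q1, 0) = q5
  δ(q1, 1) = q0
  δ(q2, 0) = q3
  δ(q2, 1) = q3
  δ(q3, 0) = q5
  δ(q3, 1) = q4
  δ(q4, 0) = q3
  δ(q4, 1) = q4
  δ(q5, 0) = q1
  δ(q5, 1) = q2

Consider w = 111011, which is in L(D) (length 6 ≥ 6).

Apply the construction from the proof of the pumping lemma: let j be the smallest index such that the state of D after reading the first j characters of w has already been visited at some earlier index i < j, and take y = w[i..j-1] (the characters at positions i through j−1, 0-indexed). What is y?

10

Run of D on w = 1 1 1 0 1 1:
  step 0: q0  (start)
  step 1: q2  (read 1: q0→q2)
  step 2: q3  (read 1: q2→q3)
  step 3: q4  (read 1: q3→q4)
  step 4: q3  (read 0: q4→q3)   ← first repeat (q3 seen earlier)
  step 5: q4  (read 1: q3→q4)
  step 6: q4  (read 1: q4→q4)

So i = 2, j = 4, giving x = w[0:2] = 11, y = w[2:4] = 10, z = w[4:6] = 11.
Check: |xy| = 4 ≤ 6 and |y| = 2 ≥ 1. Reading y takes D from q3 back to q3, so every xyⁱz is accepted.
Since D has 6 states, any run of length ≥ 6 visits 6+1 states, so by pigeonhole some state repeats within the first 6 steps — that repeat gives the pumpable loop.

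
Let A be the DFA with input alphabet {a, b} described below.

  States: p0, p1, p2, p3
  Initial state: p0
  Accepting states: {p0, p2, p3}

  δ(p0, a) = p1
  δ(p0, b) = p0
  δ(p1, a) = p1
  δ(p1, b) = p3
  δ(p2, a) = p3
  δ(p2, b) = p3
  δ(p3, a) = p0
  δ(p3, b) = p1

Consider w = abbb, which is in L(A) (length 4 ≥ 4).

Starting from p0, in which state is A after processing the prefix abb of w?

Run of A on the first 3 characters of w = a b b:
  step 0: p0  (start)
  step 1: p1  (read a: p0→p1)
  step 2: p3  (read b: p1→p3)
  step 3: p1  (read b: p3→p1)

After reading 3 characters, A is in state p1.

p1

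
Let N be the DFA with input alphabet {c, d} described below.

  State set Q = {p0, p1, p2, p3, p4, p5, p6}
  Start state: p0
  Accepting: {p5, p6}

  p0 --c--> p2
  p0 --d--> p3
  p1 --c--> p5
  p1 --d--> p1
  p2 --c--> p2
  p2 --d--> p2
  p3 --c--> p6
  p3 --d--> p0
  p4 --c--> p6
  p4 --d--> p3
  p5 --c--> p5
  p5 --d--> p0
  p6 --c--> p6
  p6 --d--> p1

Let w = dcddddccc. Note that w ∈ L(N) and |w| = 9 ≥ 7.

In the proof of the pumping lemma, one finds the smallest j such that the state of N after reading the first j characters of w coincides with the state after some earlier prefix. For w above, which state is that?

p1

State sequence: p0 -d-> p3 -c-> p6 -d-> p1 -d-> p1 -d-> p1 -d-> p1 -c-> p5 -c-> p5 -c-> p5
First repeat at step 4: p1 was already visited.

The earliest repeat is at step j = 4: N is in p1, which it already visited at step i = 3.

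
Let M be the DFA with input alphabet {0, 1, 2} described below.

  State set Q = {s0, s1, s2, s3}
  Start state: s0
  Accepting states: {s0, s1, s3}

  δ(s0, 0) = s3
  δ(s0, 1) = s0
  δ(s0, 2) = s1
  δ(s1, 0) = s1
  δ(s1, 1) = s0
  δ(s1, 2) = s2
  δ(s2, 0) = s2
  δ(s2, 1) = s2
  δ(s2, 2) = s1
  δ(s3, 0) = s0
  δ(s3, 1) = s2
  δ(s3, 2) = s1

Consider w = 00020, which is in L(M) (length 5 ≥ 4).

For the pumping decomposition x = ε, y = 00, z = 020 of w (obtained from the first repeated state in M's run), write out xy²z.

0000020

xy^2z = ε·00·00·020 = 0000020.
Reading y = 00 takes M from s0 back to s0, so after x·y·y the machine is still in s0, and z then leads to the accepting state s1. Hence 0000020 ∈ L(M).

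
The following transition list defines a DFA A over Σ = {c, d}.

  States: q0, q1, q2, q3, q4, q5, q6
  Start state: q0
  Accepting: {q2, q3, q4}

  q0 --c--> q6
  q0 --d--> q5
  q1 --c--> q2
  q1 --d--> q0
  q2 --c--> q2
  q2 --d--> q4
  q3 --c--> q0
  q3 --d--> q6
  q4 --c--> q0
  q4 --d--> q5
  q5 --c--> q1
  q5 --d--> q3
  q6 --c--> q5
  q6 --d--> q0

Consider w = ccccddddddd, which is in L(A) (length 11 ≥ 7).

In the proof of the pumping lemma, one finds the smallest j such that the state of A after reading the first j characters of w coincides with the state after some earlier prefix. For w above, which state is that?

q5

State sequence: q0 -c-> q6 -c-> q5 -c-> q1 -c-> q2 -d-> q4 -d-> q5 -d-> q3 -d-> q6 -d-> q0 -d-> q5 -d-> q3
First repeat at step 6: q5 was already visited.

The earliest repeat is at step j = 6: A is in q5, which it already visited at step i = 2.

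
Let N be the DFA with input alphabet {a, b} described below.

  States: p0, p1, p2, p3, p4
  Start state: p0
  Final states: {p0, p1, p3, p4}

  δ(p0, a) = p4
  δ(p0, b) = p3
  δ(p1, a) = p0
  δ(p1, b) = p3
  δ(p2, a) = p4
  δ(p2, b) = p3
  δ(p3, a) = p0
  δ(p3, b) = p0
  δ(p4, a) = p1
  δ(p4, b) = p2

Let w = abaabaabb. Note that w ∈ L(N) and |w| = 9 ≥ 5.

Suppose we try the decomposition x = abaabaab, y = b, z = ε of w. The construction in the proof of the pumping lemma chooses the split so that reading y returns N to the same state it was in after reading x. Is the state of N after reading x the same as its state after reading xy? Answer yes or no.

State sequence: p0 -a-> p4 -b-> p2 -a-> p4 -a-> p1 -b-> p3 -a-> p0 -a-> p4 -b-> p2 -b-> p3

After x (step 8): p2. After xy (step 9): p3.
They differ (p2 ≠ p3), so y is not a cycle from the state after x; this split is not the one the pumping-lemma construction produces, and pumping y need not keep the string in L(N).

no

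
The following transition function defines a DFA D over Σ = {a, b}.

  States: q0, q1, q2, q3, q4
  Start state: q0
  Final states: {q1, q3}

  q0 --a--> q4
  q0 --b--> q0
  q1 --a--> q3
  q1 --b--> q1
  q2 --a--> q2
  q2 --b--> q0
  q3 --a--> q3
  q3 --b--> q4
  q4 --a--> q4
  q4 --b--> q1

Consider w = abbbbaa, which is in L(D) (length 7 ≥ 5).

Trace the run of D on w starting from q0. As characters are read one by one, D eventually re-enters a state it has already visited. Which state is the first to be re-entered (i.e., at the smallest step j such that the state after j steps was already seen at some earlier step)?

State sequence: q0 -a-> q4 -b-> q1 -b-> q1 -b-> q1 -b-> q1 -a-> q3 -a-> q3
First repeat at step 3: q1 was already visited.

The earliest repeat is at step j = 3: D is in q1, which it already visited at step i = 2.

q1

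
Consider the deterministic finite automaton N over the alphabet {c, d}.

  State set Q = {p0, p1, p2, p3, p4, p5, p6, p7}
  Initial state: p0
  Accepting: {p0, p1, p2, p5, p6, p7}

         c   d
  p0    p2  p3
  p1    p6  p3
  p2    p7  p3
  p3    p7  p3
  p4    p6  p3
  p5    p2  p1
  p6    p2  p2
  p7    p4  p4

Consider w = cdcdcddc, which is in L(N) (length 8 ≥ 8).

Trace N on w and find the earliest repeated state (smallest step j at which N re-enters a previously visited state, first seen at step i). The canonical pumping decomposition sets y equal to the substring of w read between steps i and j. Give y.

dcdcd

Run of N on w = c d c d c d d c:
  step 0: p0  (start)
  step 1: p2  (read c: p0→p2)
  step 2: p3  (read d: p2→p3)
  step 3: p7  (read c: p3→p7)
  step 4: p4  (read d: p7→p4)
  step 5: p6  (read c: p4→p6)
  step 6: p2  (read d: p6→p2)   ← first repeat (p2 seen earlier)
  step 7: p3  (read d: p2→p3)
  step 8: p7  (read c: p3→p7)

So i = 1, j = 6, giving x = w[0:1] = c, y = w[1:6] = dcdcd, z = w[6:8] = dc.
Check: |xy| = 6 ≤ 8 and |y| = 5 ≥ 1. Reading y takes N from p2 back to p2, so every xyⁱz is accepted.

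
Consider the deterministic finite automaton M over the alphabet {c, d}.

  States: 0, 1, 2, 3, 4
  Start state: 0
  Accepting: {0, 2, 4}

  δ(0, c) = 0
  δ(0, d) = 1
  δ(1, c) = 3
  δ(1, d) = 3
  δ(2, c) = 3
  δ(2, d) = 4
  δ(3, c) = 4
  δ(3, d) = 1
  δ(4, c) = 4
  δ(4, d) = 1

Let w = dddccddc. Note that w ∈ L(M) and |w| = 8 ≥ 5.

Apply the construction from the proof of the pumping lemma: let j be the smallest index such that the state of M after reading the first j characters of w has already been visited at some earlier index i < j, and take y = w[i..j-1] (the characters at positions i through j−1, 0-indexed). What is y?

State sequence: 0 -d-> 1 -d-> 3 -d-> 1 -c-> 3 -c-> 4 -d-> 1 -d-> 3 -c-> 4
First repeat at step 3: 1 was already visited.

So i = 1, j = 3, giving x = w[0:1] = d, y = w[1:3] = dd, z = w[3:8] = ccddc.
Check: |xy| = 3 ≤ 5 and |y| = 2 ≥ 1. Reading y takes M from 1 back to 1, so every xyⁱz is accepted.
Since M has 5 states, any run of length ≥ 5 visits 5+1 states, so by pigeonhole some state repeats within the first 5 steps — that repeat gives the pumpable loop.

dd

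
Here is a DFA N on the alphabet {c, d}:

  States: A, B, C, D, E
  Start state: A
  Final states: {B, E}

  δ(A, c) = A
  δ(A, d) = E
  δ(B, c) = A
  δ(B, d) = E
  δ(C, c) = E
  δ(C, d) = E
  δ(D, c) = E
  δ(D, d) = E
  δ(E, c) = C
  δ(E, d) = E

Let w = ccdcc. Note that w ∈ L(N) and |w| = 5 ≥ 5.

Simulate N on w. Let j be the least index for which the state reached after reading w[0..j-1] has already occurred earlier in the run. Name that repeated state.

Run of N on w = c c d c c:
  step 0: A  (start)
  step 1: A  (read c: A→A)   ← first repeat (A seen earlier)
  step 2: A  (read c: A→A)
  step 3: E  (read d: A→E)
  step 4: C  (read c: E→C)
  step 5: E  (read c: C→E)

The earliest repeat is at step j = 1: N is in A, which it already visited at step i = 0.
With |Q| = 5, pigeonhole forces a state repeat no later than step 5; the substring read between the first and second visits to that state can be pumped.

A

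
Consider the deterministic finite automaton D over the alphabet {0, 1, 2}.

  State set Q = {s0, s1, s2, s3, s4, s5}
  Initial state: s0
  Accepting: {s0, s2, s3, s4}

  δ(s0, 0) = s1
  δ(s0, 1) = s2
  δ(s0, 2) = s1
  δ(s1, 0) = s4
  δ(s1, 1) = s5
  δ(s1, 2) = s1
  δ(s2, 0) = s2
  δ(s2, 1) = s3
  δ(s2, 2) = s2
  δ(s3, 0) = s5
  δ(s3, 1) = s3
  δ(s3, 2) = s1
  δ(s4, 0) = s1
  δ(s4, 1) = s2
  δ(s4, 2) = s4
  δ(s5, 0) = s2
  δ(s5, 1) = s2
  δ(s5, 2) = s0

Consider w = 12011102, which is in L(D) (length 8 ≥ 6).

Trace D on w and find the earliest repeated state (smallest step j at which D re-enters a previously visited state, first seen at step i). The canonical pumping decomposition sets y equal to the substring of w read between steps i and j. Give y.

State sequence: s0 -1-> s2 -2-> s2 -0-> s2 -1-> s3 -1-> s3 -1-> s3 -0-> s5 -2-> s0
First repeat at step 2: s2 was already visited.

So i = 1, j = 2, giving x = w[0:1] = 1, y = w[1:2] = 2, z = w[2:8] = 011102.
Check: |xy| = 2 ≤ 6 and |y| = 1 ≥ 1. Reading y takes D from s2 back to s2, so every xyⁱz is accepted.
The DFA has 6 states, so the proof of the pumping lemma guarantees a repeated state among the first 6+1 visited; the segment between the two visits is the pumpable y.

2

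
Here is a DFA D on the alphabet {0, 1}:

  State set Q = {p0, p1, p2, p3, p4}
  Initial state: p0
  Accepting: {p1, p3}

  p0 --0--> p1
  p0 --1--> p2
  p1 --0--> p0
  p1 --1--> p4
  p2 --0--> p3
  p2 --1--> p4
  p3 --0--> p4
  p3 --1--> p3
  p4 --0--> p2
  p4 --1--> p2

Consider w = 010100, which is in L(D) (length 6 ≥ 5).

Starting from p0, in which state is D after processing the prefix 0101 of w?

State sequence: p0 -0-> p1 -1-> p4 -0-> p2 -1-> p4

After reading 4 characters, D is in state p4.

p4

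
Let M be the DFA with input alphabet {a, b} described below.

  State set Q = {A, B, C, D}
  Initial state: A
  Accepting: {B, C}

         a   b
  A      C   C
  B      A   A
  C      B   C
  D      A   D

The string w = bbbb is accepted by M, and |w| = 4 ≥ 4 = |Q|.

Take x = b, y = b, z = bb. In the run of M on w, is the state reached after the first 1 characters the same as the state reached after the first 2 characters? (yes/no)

Run of M on the first 2 characters of w = b b:
  step 0: A  (start)
  step 1: C  (read b: A→C)
  step 2: C  (read b: C→C)

After x (step 1): C. After xy (step 2): C.
They match, so y = b drives M around a cycle from C back to itself; pumping y any number of times keeps M in C before reading z, and xyⁱz ∈ L(M) for every i ≥ 0.

yes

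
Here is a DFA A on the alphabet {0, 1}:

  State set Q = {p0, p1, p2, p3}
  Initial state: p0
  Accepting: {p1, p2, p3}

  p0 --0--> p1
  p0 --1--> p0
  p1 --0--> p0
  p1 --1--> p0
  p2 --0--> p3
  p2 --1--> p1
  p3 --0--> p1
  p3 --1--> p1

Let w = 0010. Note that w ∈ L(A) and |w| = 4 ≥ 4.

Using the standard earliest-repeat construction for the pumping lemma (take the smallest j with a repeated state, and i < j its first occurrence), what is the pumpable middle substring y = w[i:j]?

State sequence: p0 -0-> p1 -0-> p0 -1-> p0 -0-> p1
First repeat at step 2: p0 was already visited.

So i = 0, j = 2, giving x = w[0:0] = ε, y = w[0:2] = 00, z = w[2:4] = 10.
Check: |xy| = 2 ≤ 4 and |y| = 2 ≥ 1. Reading y takes A from p0 back to p0, so every xyⁱz is accepted.

00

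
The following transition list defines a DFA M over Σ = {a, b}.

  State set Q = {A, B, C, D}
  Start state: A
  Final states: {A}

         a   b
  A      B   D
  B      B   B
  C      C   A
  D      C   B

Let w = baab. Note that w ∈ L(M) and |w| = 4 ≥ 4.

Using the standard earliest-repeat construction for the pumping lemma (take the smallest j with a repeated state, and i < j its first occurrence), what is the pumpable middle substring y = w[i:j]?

Run of M on w = b a a b:
  step 0: A  (start)
  step 1: D  (read b: A→D)
  step 2: C  (read a: D→C)
  step 3: C  (read a: C→C)   ← first repeat (C seen earlier)
  step 4: A  (read b: C→A)

So i = 2, j = 3, giving x = w[0:2] = ba, y = w[2:3] = a, z = w[3:4] = b.
Check: |xy| = 3 ≤ 4 and |y| = 1 ≥ 1. Reading y takes M from C back to C, so every xyⁱz is accepted.

a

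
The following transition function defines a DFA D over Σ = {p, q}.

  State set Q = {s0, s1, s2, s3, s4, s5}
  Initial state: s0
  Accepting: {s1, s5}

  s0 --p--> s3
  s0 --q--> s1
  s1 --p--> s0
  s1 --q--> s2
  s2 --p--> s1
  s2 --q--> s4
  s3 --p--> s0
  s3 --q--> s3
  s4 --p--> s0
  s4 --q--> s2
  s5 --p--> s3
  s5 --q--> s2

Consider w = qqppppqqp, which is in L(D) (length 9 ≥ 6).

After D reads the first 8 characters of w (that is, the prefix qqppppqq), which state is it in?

Run of D on the first 8 characters of w = q q p p p p q q:
  step 0: s0  (start)
  step 1: s1  (read q: s0→s1)
  step 2: s2  (read q: s1→s2)
  step 3: s1  (read p: s2→s1)
  step 4: s0  (read p: s1→s0)
  step 5: s3  (read p: s0→s3)
  step 6: s0  (read p: s3→s0)
  step 7: s1  (read q: s0→s1)
  step 8: s2  (read q: s1→s2)

After reading 8 characters, D is in state s2.

s2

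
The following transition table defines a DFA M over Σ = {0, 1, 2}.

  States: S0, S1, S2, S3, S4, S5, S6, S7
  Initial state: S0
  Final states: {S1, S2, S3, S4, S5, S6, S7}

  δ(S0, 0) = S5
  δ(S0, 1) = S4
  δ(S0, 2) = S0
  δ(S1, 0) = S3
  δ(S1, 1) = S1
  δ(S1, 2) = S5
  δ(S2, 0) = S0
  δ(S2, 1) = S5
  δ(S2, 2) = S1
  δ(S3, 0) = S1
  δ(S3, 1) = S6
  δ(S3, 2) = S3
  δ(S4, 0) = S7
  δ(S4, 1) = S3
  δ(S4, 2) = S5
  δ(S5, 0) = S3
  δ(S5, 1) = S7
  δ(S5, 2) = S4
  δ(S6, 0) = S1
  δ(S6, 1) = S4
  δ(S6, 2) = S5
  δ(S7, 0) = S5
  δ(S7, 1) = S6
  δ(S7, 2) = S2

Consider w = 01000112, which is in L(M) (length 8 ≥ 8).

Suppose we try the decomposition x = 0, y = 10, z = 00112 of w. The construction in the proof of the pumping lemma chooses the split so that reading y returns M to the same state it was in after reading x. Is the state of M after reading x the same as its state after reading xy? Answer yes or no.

Run of M on the first 3 characters of w = 0 1 0:
  step 0: S0  (start)
  step 1: S5  (read 0: S0→S5)
  step 2: S7  (read 1: S5→S7)
  step 3: S5  (read 0: S7→S5)

After x (step 1): S5. After xy (step 3): S5.
They match, so y = 10 drives M around a cycle from S5 back to itself; pumping y any number of times keeps M in S5 before reading z, and xyⁱz ∈ L(M) for every i ≥ 0.

yes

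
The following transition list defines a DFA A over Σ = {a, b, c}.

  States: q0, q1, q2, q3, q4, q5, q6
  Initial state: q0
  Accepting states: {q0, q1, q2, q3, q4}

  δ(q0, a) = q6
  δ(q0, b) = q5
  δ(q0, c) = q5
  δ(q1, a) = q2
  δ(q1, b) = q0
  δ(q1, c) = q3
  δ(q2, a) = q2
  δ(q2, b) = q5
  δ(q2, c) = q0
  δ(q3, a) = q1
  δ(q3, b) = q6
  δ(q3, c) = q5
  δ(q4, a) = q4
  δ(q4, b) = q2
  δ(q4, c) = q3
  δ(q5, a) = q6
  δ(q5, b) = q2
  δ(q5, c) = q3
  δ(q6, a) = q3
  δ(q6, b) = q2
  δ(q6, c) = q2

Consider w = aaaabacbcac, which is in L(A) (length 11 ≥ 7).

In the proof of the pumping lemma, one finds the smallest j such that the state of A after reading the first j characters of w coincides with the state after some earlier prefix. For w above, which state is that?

State sequence: q0 -a-> q6 -a-> q3 -a-> q1 -a-> q2 -b-> q5 -a-> q6 -c-> q2 -b-> q5 -c-> q3 -a-> q1 -c-> q3
First repeat at step 6: q6 was already visited.

The earliest repeat is at step j = 6: A is in q6, which it already visited at step i = 1.

q6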